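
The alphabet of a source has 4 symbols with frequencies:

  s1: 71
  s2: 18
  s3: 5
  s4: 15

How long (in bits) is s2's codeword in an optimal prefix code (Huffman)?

Huffman merges, smallest pair first:
combine s3(5), s4(15) → 20
combine s2(18), 20 → 38
combine 38, s1(71) → 109
The subtree containing s2 is merged 2 times, so code length = 2.

2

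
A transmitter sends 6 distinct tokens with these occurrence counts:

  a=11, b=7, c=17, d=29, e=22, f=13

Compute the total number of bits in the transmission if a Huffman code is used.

246

Greedily combine the two least-frequent nodes:
b(7) + a(11) → 18
f(13) + c(17) → 30
18 + e(22) → 40
d(29) + 30 → 59
40 + 59 → 99
The encoded length is the sum of every internal node's weight: 18 + 30 + 40 + 59 + 99 = 246 bits.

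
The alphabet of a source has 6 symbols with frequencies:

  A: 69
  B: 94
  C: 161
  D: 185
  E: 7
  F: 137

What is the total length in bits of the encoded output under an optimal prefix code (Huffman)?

Build the Huffman tree bottom-up:
E(7) + A(69) → 76
76 + B(94) → 170
F(137) + C(161) → 298
170 + D(185) → 355
298 + 355 → 653
The encoded length is the sum of every internal node's weight: 76 + 170 + 298 + 355 + 653 = 1552 bits.

1552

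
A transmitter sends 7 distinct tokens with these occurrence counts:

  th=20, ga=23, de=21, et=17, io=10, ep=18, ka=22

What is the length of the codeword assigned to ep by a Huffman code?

Huffman merges, smallest pair first:
io(10) + et(17) → 27
ep(18) + th(20) → 38
de(21) + ka(22) → 43
ga(23) + 27 → 50
38 + 43 → 81
50 + 81 → 131
ep sits 3 levels below the root, so its codeword is 3 bits.

3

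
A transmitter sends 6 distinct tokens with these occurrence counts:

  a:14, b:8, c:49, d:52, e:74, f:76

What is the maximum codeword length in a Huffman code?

Merge the two lowest-weight nodes at each step:
combine b(8), a(14) → 22
combine 22, c(49) → 71
combine d(52), 71 → 123
combine e(74), f(76) → 150
combine 123, 150 → 273
The first pair merged (b, a) ends up deepest, at depth 4.

4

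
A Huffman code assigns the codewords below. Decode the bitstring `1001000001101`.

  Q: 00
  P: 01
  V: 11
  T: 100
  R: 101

Read left to right; each codeword is recognised as soon as it completes (prefix code):
  100→T | 100→T | 00→Q | 01→P | 101→R
Decoded message: TTQPR

TTQPR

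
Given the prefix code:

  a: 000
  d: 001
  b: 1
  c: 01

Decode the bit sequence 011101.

cbbc

Read left to right; each codeword is recognised as soon as it completes (prefix code):
  01→c | 1→b | 1→b | 01→c
Decoded message: cbbc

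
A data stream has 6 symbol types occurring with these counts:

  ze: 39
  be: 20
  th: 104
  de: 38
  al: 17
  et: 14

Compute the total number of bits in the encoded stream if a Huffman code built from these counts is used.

Greedily combine the two least-frequent nodes:
et(14) + al(17) → 31
be(20) + 31 → 51
de(38) + ze(39) → 77
51 + 77 → 128
th(104) + 128 → 232
The encoded length is the sum of every internal node's weight: 31 + 51 + 77 + 128 + 232 = 519 bits.

519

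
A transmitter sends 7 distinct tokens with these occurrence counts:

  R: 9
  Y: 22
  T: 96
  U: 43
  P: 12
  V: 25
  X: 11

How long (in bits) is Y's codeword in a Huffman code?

3

Build the tree from the bottom:
combine R(9), X(11) → 20
combine P(12), 20 → 32
combine Y(22), V(25) → 47
combine 32, U(43) → 75
combine 47, 75 → 122
combine T(96), 122 → 218
Y's leaf is at depth 3, giving a 3-bit codeword.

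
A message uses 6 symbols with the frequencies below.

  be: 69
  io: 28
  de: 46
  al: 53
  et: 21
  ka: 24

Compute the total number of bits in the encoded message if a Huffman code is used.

600

Build the Huffman tree bottom-up:
et(21) + ka(24) → 45
io(28) + 45 → 73
de(46) + al(53) → 99
be(69) + 73 → 142
99 + 142 → 241
Each symbol's bit-cost is frequency × depth; summing gives 600 bits (equivalently 45 + 73 + 99 + 142 + 241).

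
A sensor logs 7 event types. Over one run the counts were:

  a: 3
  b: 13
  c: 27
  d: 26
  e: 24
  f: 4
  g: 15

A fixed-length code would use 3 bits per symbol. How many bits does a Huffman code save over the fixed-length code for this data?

Fixed-length: 3 bits × 112 symbols = 336 bits.
Huffman merges:
a(3) + f(4) → 7
7 + b(13) → 20
g(15) + 20 → 35
e(24) + d(26) → 50
c(27) + 35 → 62
50 + 62 → 112
Huffman total = 7 + 20 + 35 + 50 + 62 + 112 = 286 bits.
Saving = 336 − 286 = 50 bits.

50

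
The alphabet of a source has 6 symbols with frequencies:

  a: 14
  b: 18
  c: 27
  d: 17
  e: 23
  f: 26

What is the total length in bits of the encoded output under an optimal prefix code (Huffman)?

322

Merge the two smallest weights repeatedly:
merge a(14) and d(17): 31
merge b(18) and e(23): 41
merge f(26) and c(27): 53
merge 31 and 41: 72
merge 53 and 72: 125
Total encoded bits = sum of merged weights = 31 + 41 + 53 + 72 + 125 = 322.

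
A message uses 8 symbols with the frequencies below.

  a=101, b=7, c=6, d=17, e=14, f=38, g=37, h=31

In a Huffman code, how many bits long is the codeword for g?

3

Huffman merges, smallest pair first:
c(6) + b(7) → 13
13 + e(14) → 27
d(17) + 27 → 44
h(31) + g(37) → 68
f(38) + 44 → 82
68 + 82 → 150
a(101) + 150 → 251
The subtree containing g is merged 3 times, so code length = 3.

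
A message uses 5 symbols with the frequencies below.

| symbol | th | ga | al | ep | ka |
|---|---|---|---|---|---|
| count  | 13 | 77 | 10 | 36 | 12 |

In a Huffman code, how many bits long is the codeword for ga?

Huffman merges, smallest pair first:
merge al(10) and ka(12): 22
merge th(13) and 22: 35
merge 35 and ep(36): 71
merge 71 and ga(77): 148
ga sits one level below the root: a 1-bit codeword.

1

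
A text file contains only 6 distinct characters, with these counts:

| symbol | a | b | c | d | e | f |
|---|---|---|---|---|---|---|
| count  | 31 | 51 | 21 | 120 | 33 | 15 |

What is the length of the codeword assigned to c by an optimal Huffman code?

4

Huffman merges, smallest pair first:
merge f(15) and c(21): 36
merge a(31) and e(33): 64
merge 36 and b(51): 87
merge 64 and 87: 151
merge d(120) and 151: 271
c sits 4 levels below the root, so its codeword is 4 bits.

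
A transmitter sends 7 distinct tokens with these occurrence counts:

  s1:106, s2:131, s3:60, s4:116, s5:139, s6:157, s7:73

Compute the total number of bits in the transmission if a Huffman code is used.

2183

Merge the two smallest weights repeatedly:
combine s3(60), s7(73) → 133
combine s1(106), s4(116) → 222
combine s2(131), 133 → 264
combine s5(139), s6(157) → 296
combine 222, 264 → 486
combine 296, 486 → 782
Each symbol's bit-cost is frequency × depth; summing gives 2183 bits (equivalently 133 + 222 + 264 + 296 + 486 + 782).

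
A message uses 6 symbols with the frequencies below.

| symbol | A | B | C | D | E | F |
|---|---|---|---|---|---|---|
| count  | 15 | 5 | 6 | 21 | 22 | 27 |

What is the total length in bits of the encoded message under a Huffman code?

229

Greedily combine the two least-frequent nodes:
merge B(5) and C(6): 11
merge 11 and A(15): 26
merge D(21) and E(22): 43
merge 26 and F(27): 53
merge 43 and 53: 96
The encoded length is the sum of every internal node's weight: 11 + 26 + 43 + 53 + 96 = 229 bits.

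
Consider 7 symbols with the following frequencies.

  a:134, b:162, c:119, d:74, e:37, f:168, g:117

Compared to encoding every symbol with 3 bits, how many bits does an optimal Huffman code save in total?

Fixed-length: 3 bits × 811 symbols = 2433 bits.
Huffman merges:
merge e(37) and d(74): 111
merge 111 and g(117): 228
merge c(119) and a(134): 253
merge b(162) and f(168): 330
merge 228 and 253: 481
merge 330 and 481: 811
Huffman total = 111 + 228 + 253 + 330 + 481 + 811 = 2214 bits.
Saving = 2433 − 2214 = 219 bits.

219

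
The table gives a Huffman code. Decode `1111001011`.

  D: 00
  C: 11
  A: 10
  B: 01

CCDAC

Read left to right; each codeword is recognised as soon as it completes (prefix code):
  11→C | 11→C | 00→D | 10→A | 11→C
Decoded message: CCDAC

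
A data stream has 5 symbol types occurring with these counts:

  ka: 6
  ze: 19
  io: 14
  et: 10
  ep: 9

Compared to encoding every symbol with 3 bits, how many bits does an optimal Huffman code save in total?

43

Fixed-length: 3 bits × 58 symbols = 174 bits.
Huffman merges:
ka(6) + ep(9) → 15
et(10) + io(14) → 24
15 + ze(19) → 34
24 + 34 → 58
Huffman total = 15 + 24 + 34 + 58 = 131 bits.
Saving = 174 − 131 = 43 bits.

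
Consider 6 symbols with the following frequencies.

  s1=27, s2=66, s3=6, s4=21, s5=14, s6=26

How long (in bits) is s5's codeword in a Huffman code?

4

Build the tree from the bottom:
merge s3(6) and s5(14): 20
merge 20 and s4(21): 41
merge s6(26) and s1(27): 53
merge 41 and 53: 94
merge s2(66) and 94: 160
s5 sits 4 levels below the root, so its codeword is 4 bits.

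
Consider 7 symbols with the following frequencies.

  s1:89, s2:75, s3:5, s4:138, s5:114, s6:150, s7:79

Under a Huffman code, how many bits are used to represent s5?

3

Repeatedly merge the two smallest:
combine s3(5), s2(75) → 80
combine s7(79), 80 → 159
combine s1(89), s5(114) → 203
combine s4(138), s6(150) → 288
combine 159, 203 → 362
combine 288, 362 → 650
The subtree containing s5 is merged 3 times, so code length = 3.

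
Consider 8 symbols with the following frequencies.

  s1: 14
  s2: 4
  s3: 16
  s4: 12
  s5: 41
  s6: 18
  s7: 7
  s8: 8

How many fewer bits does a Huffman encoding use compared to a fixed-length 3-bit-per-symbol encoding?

Fixed-length: 3 bits × 120 symbols = 360 bits.
Huffman merges:
combine s2(4), s7(7) → 11
combine s8(8), 11 → 19
combine s4(12), s1(14) → 26
combine s3(16), s6(18) → 34
combine 19, 26 → 45
combine 34, s5(41) → 75
combine 45, 75 → 120
Huffman total = 11 + 19 + 26 + 34 + 45 + 75 + 120 = 330 bits.
Saving = 360 − 330 = 30 bits.

30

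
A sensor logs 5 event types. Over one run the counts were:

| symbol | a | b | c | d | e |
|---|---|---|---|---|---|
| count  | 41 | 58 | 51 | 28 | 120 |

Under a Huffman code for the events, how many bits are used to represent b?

3

Build the tree from the bottom:
combine d(28), a(41) → 69
combine c(51), b(58) → 109
combine 69, 109 → 178
combine e(120), 178 → 298
b sits 3 levels below the root, so its codeword is 3 bits.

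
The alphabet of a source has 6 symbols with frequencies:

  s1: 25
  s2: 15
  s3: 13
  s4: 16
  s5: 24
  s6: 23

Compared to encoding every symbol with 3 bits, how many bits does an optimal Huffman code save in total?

Fixed-length: 3 bits × 116 symbols = 348 bits.
Huffman merges:
merge s3(13) and s2(15): 28
merge s4(16) and s6(23): 39
merge s5(24) and s1(25): 49
merge 28 and 39: 67
merge 49 and 67: 116
Huffman total = 28 + 39 + 49 + 67 + 116 = 299 bits.
Saving = 348 − 299 = 49 bits.

49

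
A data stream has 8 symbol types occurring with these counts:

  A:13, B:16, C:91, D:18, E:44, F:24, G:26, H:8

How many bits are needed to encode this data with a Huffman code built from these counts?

638

Greedily combine the two least-frequent nodes:
merge H(8) and A(13): 21
merge B(16) and D(18): 34
merge 21 and F(24): 45
merge G(26) and 34: 60
merge E(44) and 45: 89
merge 60 and 89: 149
merge C(91) and 149: 240
Each symbol's bit-cost is frequency × depth; summing gives 638 bits (equivalently 21 + 34 + 45 + 60 + 89 + 149 + 240).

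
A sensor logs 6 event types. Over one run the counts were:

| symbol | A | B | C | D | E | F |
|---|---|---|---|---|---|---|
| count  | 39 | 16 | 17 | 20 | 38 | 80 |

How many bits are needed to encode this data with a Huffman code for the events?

503

Merge the two smallest weights repeatedly:
combine B(16), C(17) → 33
combine D(20), 33 → 53
combine E(38), A(39) → 77
combine 53, 77 → 130
combine F(80), 130 → 210
Total encoded bits = sum of merged weights = 33 + 53 + 77 + 130 + 210 = 503.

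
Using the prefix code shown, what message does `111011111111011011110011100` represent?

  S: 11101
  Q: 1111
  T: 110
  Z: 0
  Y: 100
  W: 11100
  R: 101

Read left to right; each codeword is recognised as soon as it completes (prefix code):
  11101→S | 1111→Q | 11101→S | 101→R | 11100→W | 11100→W
Decoded message: SQSRWW

SQSRWW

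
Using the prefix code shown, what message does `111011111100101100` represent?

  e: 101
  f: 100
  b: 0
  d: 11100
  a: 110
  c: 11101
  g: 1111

Read left to right; each codeword is recognised as soon as it completes (prefix code):
  11101→c | 1111→g | 100→f | 101→e | 100→f
Decoded message: cgfef

cgfef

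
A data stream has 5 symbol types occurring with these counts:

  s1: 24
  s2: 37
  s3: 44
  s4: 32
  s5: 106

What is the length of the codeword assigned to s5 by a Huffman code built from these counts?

Repeatedly merge the two smallest:
s1(24) + s4(32) → 56
s2(37) + s3(44) → 81
56 + 81 → 137
s5(106) + 137 → 243
s5 sits one level below the root: a 1-bit codeword.

1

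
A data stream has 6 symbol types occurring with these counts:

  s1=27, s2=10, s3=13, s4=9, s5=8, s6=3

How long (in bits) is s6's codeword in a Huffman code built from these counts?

4

Build the tree from the bottom:
s6(3) + s5(8) → 11
s4(9) + s2(10) → 19
11 + s3(13) → 24
19 + 24 → 43
s1(27) + 43 → 70
s6's leaf is at depth 4, giving a 4-bit codeword.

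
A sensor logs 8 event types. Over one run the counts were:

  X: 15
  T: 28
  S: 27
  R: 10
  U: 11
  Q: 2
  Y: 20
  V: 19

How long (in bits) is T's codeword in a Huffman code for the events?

2

Repeatedly merge the two smallest:
combine Q(2), R(10) → 12
combine U(11), 12 → 23
combine X(15), V(19) → 34
combine Y(20), 23 → 43
combine S(27), T(28) → 55
combine 34, 43 → 77
combine 55, 77 → 132
T sits 2 levels below the root, so its codeword is 2 bits.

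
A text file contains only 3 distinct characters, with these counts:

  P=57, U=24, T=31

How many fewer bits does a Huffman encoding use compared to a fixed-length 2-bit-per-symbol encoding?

Fixed-length: 2 bits × 112 symbols = 224 bits.
Huffman merges:
combine U(24), T(31) → 55
combine 55, P(57) → 112
Huffman total = 55 + 112 = 167 bits.
Saving = 224 − 167 = 57 bits.

57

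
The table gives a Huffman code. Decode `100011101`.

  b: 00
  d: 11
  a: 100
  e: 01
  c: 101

aede

Read left to right; each codeword is recognised as soon as it completes (prefix code):
  100→a | 01→e | 11→d | 01→e
Decoded message: aede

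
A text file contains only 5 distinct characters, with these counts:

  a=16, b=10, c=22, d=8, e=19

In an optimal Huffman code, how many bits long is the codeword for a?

2

Build the tree from the bottom:
combine d(8), b(10) → 18
combine a(16), 18 → 34
combine e(19), c(22) → 41
combine 34, 41 → 75
a's leaf is at depth 2, giving a 2-bit codeword.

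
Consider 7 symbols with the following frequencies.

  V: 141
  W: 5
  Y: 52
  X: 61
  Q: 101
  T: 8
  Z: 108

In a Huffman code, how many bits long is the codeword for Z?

2

Huffman merges, smallest pair first:
W(5) + T(8) → 13
13 + Y(52) → 65
X(61) + 65 → 126
Q(101) + Z(108) → 209
126 + V(141) → 267
209 + 267 → 476
The subtree containing Z is merged 2 times, so code length = 2.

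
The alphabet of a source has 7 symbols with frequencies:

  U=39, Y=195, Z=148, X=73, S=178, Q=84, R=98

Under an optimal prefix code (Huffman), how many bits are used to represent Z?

Build the tree from the bottom:
U(39) + X(73) → 112
Q(84) + R(98) → 182
112 + Z(148) → 260
S(178) + 182 → 360
Y(195) + 260 → 455
360 + 455 → 815
The subtree containing Z is merged 3 times, so code length = 3.

3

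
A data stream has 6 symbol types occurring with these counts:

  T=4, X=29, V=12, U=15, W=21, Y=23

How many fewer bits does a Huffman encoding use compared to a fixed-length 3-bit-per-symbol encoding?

Fixed-length: 3 bits × 104 symbols = 312 bits.
Huffman merges:
T(4) + V(12) → 16
U(15) + 16 → 31
W(21) + Y(23) → 44
X(29) + 31 → 60
44 + 60 → 104
Huffman total = 16 + 31 + 44 + 60 + 104 = 255 bits.
Saving = 312 − 255 = 57 bits.

57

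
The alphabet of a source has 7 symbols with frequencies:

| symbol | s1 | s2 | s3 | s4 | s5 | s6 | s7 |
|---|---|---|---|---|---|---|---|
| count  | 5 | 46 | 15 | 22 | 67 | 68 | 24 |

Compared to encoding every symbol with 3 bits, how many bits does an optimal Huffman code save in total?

119

Fixed-length: 3 bits × 247 symbols = 741 bits.
Huffman merges:
s1(5) + s3(15) → 20
20 + s4(22) → 42
s7(24) + 42 → 66
s2(46) + 66 → 112
s5(67) + s6(68) → 135
112 + 135 → 247
Huffman total = 20 + 42 + 66 + 112 + 135 + 247 = 622 bits.
Saving = 741 − 622 = 119 bits.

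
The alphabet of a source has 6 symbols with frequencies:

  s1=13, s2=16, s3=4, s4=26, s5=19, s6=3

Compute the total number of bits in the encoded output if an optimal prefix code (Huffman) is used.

Build the Huffman tree bottom-up:
s6(3) + s3(4) → 7
7 + s1(13) → 20
s2(16) + s5(19) → 35
20 + s4(26) → 46
35 + 46 → 81
The encoded length is the sum of every internal node's weight: 7 + 20 + 35 + 46 + 81 = 189 bits.

189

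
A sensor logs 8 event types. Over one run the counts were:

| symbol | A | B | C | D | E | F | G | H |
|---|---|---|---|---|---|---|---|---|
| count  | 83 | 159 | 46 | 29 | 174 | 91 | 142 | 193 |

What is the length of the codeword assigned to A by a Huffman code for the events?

4

Huffman merges, smallest pair first:
combine D(29), C(46) → 75
combine 75, A(83) → 158
combine F(91), G(142) → 233
combine 158, B(159) → 317
combine E(174), H(193) → 367
combine 233, 317 → 550
combine 367, 550 → 917
The subtree containing A is merged 4 times, so code length = 4.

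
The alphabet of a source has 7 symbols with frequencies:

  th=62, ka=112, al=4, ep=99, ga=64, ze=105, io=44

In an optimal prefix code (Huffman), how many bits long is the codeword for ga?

Repeatedly merge the two smallest:
al(4) + io(44) → 48
48 + th(62) → 110
ga(64) + ep(99) → 163
ze(105) + 110 → 215
ka(112) + 163 → 275
215 + 275 → 490
ga's leaf is at depth 3, giving a 3-bit codeword.

3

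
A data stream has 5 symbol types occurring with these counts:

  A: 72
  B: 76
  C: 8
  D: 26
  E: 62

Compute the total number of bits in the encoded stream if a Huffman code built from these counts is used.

522

Merge the two smallest weights repeatedly:
merge C(8) and D(26): 34
merge 34 and E(62): 96
merge A(72) and B(76): 148
merge 96 and 148: 244
Total encoded bits = sum of merged weights = 34 + 96 + 148 + 244 = 522.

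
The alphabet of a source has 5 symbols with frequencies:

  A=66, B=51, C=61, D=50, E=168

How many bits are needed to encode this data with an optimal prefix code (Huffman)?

Merge the two smallest weights repeatedly:
merge D(50) and B(51): 101
merge C(61) and A(66): 127
merge 101 and 127: 228
merge E(168) and 228: 396
The encoded length is the sum of every internal node's weight: 101 + 127 + 228 + 396 = 852 bits.

852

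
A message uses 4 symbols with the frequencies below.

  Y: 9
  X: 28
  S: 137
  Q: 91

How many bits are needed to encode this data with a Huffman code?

Build the Huffman tree bottom-up:
Y(9) + X(28) → 37
37 + Q(91) → 128
128 + S(137) → 265
Each symbol's bit-cost is frequency × depth; summing gives 430 bits (equivalently 37 + 128 + 265).

430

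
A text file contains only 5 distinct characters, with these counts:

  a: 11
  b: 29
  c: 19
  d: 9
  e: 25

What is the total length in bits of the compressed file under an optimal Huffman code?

206

Greedily combine the two least-frequent nodes:
d(9) + a(11) → 20
c(19) + 20 → 39
e(25) + b(29) → 54
39 + 54 → 93
Total encoded bits = sum of merged weights = 20 + 39 + 54 + 93 = 206.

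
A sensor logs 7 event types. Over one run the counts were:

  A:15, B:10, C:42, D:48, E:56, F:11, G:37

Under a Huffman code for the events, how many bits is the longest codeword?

Merge the two lowest-weight nodes at each step:
combine B(10), F(11) → 21
combine A(15), 21 → 36
combine 36, G(37) → 73
combine C(42), D(48) → 90
combine E(56), 73 → 129
combine 90, 129 → 219
The first pair merged (B, F) ends up deepest, at depth 5.

5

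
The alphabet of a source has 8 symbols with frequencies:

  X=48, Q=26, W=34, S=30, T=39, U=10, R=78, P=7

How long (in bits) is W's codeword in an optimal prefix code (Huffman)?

Repeatedly merge the two smallest:
merge P(7) and U(10): 17
merge 17 and Q(26): 43
merge S(30) and W(34): 64
merge T(39) and 43: 82
merge X(48) and 64: 112
merge R(78) and 82: 160
merge 112 and 160: 272
W's leaf is at depth 3, giving a 3-bit codeword.

3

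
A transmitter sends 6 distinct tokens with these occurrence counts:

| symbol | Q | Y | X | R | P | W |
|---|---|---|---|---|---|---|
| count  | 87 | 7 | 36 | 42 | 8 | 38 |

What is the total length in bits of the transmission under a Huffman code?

Build the Huffman tree bottom-up:
combine Y(7), P(8) → 15
combine 15, X(36) → 51
combine W(38), R(42) → 80
combine 51, 80 → 131
combine Q(87), 131 → 218
Each symbol's bit-cost is frequency × depth; summing gives 495 bits (equivalently 15 + 51 + 80 + 131 + 218).

495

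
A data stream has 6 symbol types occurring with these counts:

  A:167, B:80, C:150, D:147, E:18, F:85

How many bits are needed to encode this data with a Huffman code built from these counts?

1575

Merge the two smallest weights repeatedly:
E(18) + B(80) → 98
F(85) + 98 → 183
D(147) + C(150) → 297
A(167) + 183 → 350
297 + 350 → 647
Each symbol's bit-cost is frequency × depth; summing gives 1575 bits (equivalently 98 + 183 + 297 + 350 + 647).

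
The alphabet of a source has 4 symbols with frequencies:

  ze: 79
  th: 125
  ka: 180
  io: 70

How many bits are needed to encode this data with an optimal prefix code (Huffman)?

Merge the two smallest weights repeatedly:
merge io(70) and ze(79): 149
merge th(125) and 149: 274
merge ka(180) and 274: 454
Total encoded bits = sum of merged weights = 149 + 274 + 454 = 877.

877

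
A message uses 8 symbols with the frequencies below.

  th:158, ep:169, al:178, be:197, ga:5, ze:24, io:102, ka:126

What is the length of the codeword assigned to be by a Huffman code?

2

Build the tree from the bottom:
ga(5) + ze(24) → 29
29 + io(102) → 131
ka(126) + 131 → 257
th(158) + ep(169) → 327
al(178) + be(197) → 375
257 + 327 → 584
375 + 584 → 959
The subtree containing be is merged 2 times, so code length = 2.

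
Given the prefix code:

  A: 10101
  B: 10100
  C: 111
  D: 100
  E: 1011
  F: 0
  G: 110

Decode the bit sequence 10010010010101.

DDDA

Read left to right; each codeword is recognised as soon as it completes (prefix code):
  100→D | 100→D | 100→D | 10101→A
Decoded message: DDDA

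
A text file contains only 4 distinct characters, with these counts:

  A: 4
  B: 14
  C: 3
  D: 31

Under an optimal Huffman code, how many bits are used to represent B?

Huffman merges, smallest pair first:
C(3) + A(4) → 7
7 + B(14) → 21
21 + D(31) → 52
B sits 2 levels below the root, so its codeword is 2 bits.

2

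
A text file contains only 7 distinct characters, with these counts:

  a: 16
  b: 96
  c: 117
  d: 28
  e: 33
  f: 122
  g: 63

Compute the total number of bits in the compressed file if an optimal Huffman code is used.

Build the Huffman tree bottom-up:
combine a(16), d(28) → 44
combine e(33), 44 → 77
combine g(63), 77 → 140
combine b(96), c(117) → 213
combine f(122), 140 → 262
combine 213, 262 → 475
Each symbol's bit-cost is frequency × depth; summing gives 1211 bits (equivalently 44 + 77 + 140 + 213 + 262 + 475).

1211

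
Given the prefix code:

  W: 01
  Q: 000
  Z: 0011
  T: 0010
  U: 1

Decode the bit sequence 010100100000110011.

WWTQWUZ

Read left to right; each codeword is recognised as soon as it completes (prefix code):
  01→W | 01→W | 0010→T | 000→Q | 01→W | 1→U | 0011→Z
Decoded message: WWTQWUZ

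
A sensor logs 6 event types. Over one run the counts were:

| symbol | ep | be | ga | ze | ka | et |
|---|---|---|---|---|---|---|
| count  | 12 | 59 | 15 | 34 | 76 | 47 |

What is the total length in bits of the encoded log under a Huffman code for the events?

Greedily combine the two least-frequent nodes:
merge ep(12) and ga(15): 27
merge 27 and ze(34): 61
merge et(47) and be(59): 106
merge 61 and ka(76): 137
merge 106 and 137: 243
The encoded length is the sum of every internal node's weight: 27 + 61 + 106 + 137 + 243 = 574 bits.

574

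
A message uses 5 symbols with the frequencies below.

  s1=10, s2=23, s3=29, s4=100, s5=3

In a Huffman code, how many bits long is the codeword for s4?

1

Huffman merges, smallest pair first:
combine s5(3), s1(10) → 13
combine 13, s2(23) → 36
combine s3(29), 36 → 65
combine 65, s4(100) → 165
s4 is merged only at the final step, so code length = 1.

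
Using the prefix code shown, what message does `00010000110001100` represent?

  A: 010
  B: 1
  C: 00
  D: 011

Read left to right; each codeword is recognised as soon as it completes (prefix code):
  00→C | 010→A | 00→C | 011→D | 00→C | 011→D | 00→C
Decoded message: CACDCDC

CACDCDC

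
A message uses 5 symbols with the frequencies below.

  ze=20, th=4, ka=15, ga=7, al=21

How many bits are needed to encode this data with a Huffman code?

Greedily combine the two least-frequent nodes:
merge th(4) and ga(7): 11
merge 11 and ka(15): 26
merge ze(20) and al(21): 41
merge 26 and 41: 67
Each symbol's bit-cost is frequency × depth; summing gives 145 bits (equivalently 11 + 26 + 41 + 67).

145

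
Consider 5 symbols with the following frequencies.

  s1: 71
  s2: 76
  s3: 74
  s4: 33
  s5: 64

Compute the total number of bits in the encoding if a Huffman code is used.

Merge the two smallest weights repeatedly:
merge s4(33) and s5(64): 97
merge s1(71) and s3(74): 145
merge s2(76) and 97: 173
merge 145 and 173: 318
Total encoded bits = sum of merged weights = 97 + 145 + 173 + 318 = 733.

733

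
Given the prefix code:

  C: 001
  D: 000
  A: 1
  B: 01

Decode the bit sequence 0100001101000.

Read left to right; each codeword is recognised as soon as it completes (prefix code):
  01→B | 000→D | 01→B | 1→A | 01→B | 000→D
Decoded message: BDBABD

BDBABD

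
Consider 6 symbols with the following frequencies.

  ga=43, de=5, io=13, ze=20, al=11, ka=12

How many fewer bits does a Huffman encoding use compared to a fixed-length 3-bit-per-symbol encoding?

Fixed-length: 3 bits × 104 symbols = 312 bits.
Huffman merges:
combine de(5), al(11) → 16
combine ka(12), io(13) → 25
combine 16, ze(20) → 36
combine 25, 36 → 61
combine ga(43), 61 → 104
Huffman total = 16 + 25 + 36 + 61 + 104 = 242 bits.
Saving = 312 − 242 = 70 bits.

70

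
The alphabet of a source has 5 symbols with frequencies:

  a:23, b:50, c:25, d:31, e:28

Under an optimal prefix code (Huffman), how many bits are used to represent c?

3

Huffman merges, smallest pair first:
combine a(23), c(25) → 48
combine e(28), d(31) → 59
combine 48, b(50) → 98
combine 59, 98 → 157
c's leaf is at depth 3, giving a 3-bit codeword.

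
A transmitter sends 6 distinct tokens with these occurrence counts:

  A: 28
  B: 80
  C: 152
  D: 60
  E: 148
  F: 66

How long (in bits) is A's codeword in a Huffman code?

Repeatedly merge the two smallest:
combine A(28), D(60) → 88
combine F(66), B(80) → 146
combine 88, 146 → 234
combine E(148), C(152) → 300
combine 234, 300 → 534
A sits 3 levels below the root, so its codeword is 3 bits.

3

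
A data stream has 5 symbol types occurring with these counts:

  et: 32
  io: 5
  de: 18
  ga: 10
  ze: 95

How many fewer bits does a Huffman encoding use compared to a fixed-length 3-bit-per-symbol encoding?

Fixed-length: 3 bits × 160 symbols = 480 bits.
Huffman merges:
merge io(5) and ga(10): 15
merge 15 and de(18): 33
merge et(32) and 33: 65
merge 65 and ze(95): 160
Huffman total = 15 + 33 + 65 + 160 = 273 bits.
Saving = 480 − 273 = 207 bits.

207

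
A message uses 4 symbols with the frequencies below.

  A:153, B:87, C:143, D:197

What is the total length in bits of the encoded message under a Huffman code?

Greedily combine the two least-frequent nodes:
combine B(87), C(143) → 230
combine A(153), D(197) → 350
combine 230, 350 → 580
Total encoded bits = sum of merged weights = 230 + 350 + 580 = 1160.

1160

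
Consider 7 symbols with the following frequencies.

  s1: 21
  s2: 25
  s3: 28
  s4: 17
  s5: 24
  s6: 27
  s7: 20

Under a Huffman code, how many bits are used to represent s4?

3

Huffman merges, smallest pair first:
merge s4(17) and s7(20): 37
merge s1(21) and s5(24): 45
merge s2(25) and s6(27): 52
merge s3(28) and 37: 65
merge 45 and 52: 97
merge 65 and 97: 162
s4's leaf is at depth 3, giving a 3-bit codeword.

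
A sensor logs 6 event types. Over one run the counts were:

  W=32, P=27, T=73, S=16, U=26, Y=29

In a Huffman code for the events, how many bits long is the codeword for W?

2

Huffman merges, smallest pair first:
combine S(16), U(26) → 42
combine P(27), Y(29) → 56
combine W(32), 42 → 74
combine 56, T(73) → 129
combine 74, 129 → 203
W sits 2 levels below the root, so its codeword is 2 bits.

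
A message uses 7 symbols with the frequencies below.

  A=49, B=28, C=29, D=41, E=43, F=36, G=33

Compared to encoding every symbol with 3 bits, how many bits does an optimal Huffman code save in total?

49

Fixed-length: 3 bits × 259 symbols = 777 bits.
Huffman merges:
combine B(28), C(29) → 57
combine G(33), F(36) → 69
combine D(41), E(43) → 84
combine A(49), 57 → 106
combine 69, 84 → 153
combine 106, 153 → 259
Huffman total = 57 + 69 + 84 + 106 + 153 + 259 = 728 bits.
Saving = 777 − 728 = 49 bits.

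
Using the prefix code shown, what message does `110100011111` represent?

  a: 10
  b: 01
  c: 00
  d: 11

dbcbdd

Read left to right; each codeword is recognised as soon as it completes (prefix code):
  11→d | 01→b | 00→c | 01→b | 11→d | 11→d
Decoded message: dbcbdd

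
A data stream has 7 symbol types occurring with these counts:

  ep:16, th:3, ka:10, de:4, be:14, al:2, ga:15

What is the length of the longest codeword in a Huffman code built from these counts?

Merge the two lowest-weight nodes at each step:
combine al(2), th(3) → 5
combine de(4), 5 → 9
combine 9, ka(10) → 19
combine be(14), ga(15) → 29
combine ep(16), 19 → 35
combine 29, 35 → 64
The first pair merged (al, th) ends up deepest, at depth 5.

5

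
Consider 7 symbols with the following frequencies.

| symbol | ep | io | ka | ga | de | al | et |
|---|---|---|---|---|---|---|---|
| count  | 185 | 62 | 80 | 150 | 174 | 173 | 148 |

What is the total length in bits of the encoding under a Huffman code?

2699

Build the Huffman tree bottom-up:
io(62) + ka(80) → 142
142 + et(148) → 290
ga(150) + al(173) → 323
de(174) + ep(185) → 359
290 + 323 → 613
359 + 613 → 972
Each symbol's bit-cost is frequency × depth; summing gives 2699 bits (equivalently 142 + 290 + 323 + 359 + 613 + 972).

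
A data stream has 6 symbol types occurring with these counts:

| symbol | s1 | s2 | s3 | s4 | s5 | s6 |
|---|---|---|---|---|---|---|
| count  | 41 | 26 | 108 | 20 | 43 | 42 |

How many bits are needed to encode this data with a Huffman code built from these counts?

Build the Huffman tree bottom-up:
combine s4(20), s2(26) → 46
combine s1(41), s6(42) → 83
combine s5(43), 46 → 89
combine 83, 89 → 172
combine s3(108), 172 → 280
Total encoded bits = sum of merged weights = 46 + 83 + 89 + 172 + 280 = 670.

670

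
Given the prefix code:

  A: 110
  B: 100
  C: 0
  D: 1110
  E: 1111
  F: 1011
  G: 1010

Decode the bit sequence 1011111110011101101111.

FEBDAE

Read left to right; each codeword is recognised as soon as it completes (prefix code):
  1011→F | 1111→E | 100→B | 1110→D | 110→A | 1111→E
Decoded message: FEBDAE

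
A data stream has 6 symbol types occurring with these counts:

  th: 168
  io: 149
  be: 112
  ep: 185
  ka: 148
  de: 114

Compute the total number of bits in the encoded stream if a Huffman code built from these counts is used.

2275

Greedily combine the two least-frequent nodes:
merge be(112) and de(114): 226
merge ka(148) and io(149): 297
merge th(168) and ep(185): 353
merge 226 and 297: 523
merge 353 and 523: 876
Each symbol's bit-cost is frequency × depth; summing gives 2275 bits (equivalently 226 + 297 + 353 + 523 + 876).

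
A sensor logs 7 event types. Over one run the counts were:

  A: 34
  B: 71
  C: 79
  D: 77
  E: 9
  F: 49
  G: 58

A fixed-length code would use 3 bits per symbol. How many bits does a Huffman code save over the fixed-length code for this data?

113

Fixed-length: 3 bits × 377 symbols = 1131 bits.
Huffman merges:
combine E(9), A(34) → 43
combine 43, F(49) → 92
combine G(58), B(71) → 129
combine D(77), C(79) → 156
combine 92, 129 → 221
combine 156, 221 → 377
Huffman total = 43 + 92 + 129 + 156 + 221 + 377 = 1018 bits.
Saving = 1131 − 1018 = 113 bits.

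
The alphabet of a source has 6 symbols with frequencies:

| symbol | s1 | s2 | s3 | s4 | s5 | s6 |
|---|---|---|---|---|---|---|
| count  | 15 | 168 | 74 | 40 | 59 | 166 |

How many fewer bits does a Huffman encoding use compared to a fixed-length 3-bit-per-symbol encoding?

353

Fixed-length: 3 bits × 522 symbols = 1566 bits.
Huffman merges:
merge s1(15) and s4(40): 55
merge 55 and s5(59): 114
merge s3(74) and 114: 188
merge s6(166) and s2(168): 334
merge 188 and 334: 522
Huffman total = 55 + 114 + 188 + 334 + 522 = 1213 bits.
Saving = 1566 − 1213 = 353 bits.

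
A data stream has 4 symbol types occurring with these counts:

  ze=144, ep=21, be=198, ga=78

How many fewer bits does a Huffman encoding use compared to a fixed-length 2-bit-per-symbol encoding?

Fixed-length: 2 bits × 441 symbols = 882 bits.
Huffman merges:
merge ep(21) and ga(78): 99
merge 99 and ze(144): 243
merge be(198) and 243: 441
Huffman total = 99 + 243 + 441 = 783 bits.
Saving = 882 − 783 = 99 bits.

99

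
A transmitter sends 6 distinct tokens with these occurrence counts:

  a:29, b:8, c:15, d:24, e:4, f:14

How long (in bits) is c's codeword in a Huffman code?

2

Repeatedly merge the two smallest:
merge e(4) and b(8): 12
merge 12 and f(14): 26
merge c(15) and d(24): 39
merge 26 and a(29): 55
merge 39 and 55: 94
c sits 2 levels below the root, so its codeword is 2 bits.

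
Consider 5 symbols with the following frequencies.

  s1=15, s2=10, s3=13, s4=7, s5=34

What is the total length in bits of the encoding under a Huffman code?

Merge the two smallest weights repeatedly:
combine s4(7), s2(10) → 17
combine s3(13), s1(15) → 28
combine 17, 28 → 45
combine s5(34), 45 → 79
Each symbol's bit-cost is frequency × depth; summing gives 169 bits (equivalently 17 + 28 + 45 + 79).

169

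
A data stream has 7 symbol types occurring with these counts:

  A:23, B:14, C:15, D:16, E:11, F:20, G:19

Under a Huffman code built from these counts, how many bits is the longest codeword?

3

Merge the two lowest-weight nodes at each step:
merge E(11) and B(14): 25
merge C(15) and D(16): 31
merge G(19) and F(20): 39
merge A(23) and 25: 48
merge 31 and 39: 70
merge 48 and 70: 118
The rarest symbols sit at the bottom; the longest codeword is 3 bits.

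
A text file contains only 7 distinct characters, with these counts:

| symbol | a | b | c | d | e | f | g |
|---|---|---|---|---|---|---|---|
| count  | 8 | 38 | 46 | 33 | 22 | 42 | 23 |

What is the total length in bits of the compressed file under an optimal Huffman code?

578

Build the Huffman tree bottom-up:
merge a(8) and e(22): 30
merge g(23) and 30: 53
merge d(33) and b(38): 71
merge f(42) and c(46): 88
merge 53 and 71: 124
merge 88 and 124: 212
Each symbol's bit-cost is frequency × depth; summing gives 578 bits (equivalently 30 + 53 + 71 + 88 + 124 + 212).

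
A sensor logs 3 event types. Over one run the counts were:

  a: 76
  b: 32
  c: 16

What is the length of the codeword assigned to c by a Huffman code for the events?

Build the tree from the bottom:
combine c(16), b(32) → 48
combine 48, a(76) → 124
The subtree containing c is merged 2 times, so code length = 2.

2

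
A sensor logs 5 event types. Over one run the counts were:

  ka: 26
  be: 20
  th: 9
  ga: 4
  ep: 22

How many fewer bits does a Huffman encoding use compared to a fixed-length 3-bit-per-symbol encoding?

Fixed-length: 3 bits × 81 symbols = 243 bits.
Huffman merges:
merge ga(4) and th(9): 13
merge 13 and be(20): 33
merge ep(22) and ka(26): 48
merge 33 and 48: 81
Huffman total = 13 + 33 + 48 + 81 = 175 bits.
Saving = 243 − 175 = 68 bits.

68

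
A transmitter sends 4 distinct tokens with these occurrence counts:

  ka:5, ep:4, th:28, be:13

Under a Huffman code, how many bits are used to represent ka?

Repeatedly merge the two smallest:
merge ep(4) and ka(5): 9
merge 9 and be(13): 22
merge 22 and th(28): 50
ka sits 3 levels below the root, so its codeword is 3 bits.

3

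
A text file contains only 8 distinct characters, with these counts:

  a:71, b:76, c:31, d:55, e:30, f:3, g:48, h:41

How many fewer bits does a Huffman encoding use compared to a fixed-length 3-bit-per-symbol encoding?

Fixed-length: 3 bits × 355 symbols = 1065 bits.
Huffman merges:
f(3) + e(30) → 33
c(31) + 33 → 64
h(41) + g(48) → 89
d(55) + 64 → 119
a(71) + b(76) → 147
89 + 119 → 208
147 + 208 → 355
Huffman total = 33 + 64 + 89 + 119 + 147 + 208 + 355 = 1015 bits.
Saving = 1065 − 1015 = 50 bits.

50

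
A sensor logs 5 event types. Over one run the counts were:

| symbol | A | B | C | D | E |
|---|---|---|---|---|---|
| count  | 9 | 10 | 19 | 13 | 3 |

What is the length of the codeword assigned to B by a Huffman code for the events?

2

Build the tree from the bottom:
combine E(3), A(9) → 12
combine B(10), 12 → 22
combine D(13), C(19) → 32
combine 22, 32 → 54
B's leaf is at depth 2, giving a 2-bit codeword.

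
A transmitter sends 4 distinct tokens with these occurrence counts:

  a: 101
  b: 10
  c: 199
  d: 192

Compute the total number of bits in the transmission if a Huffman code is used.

916

Greedily combine the two least-frequent nodes:
combine b(10), a(101) → 111
combine 111, d(192) → 303
combine c(199), 303 → 502
The encoded length is the sum of every internal node's weight: 111 + 303 + 502 = 916 bits.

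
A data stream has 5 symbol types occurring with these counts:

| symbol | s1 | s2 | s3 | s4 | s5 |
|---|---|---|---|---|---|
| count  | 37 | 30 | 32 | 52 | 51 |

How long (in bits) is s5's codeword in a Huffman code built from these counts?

Huffman merges, smallest pair first:
combine s2(30), s3(32) → 62
combine s1(37), s5(51) → 88
combine s4(52), 62 → 114
combine 88, 114 → 202
The subtree containing s5 is merged 2 times, so code length = 2.

2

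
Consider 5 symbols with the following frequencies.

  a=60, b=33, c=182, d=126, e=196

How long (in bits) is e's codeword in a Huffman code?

Huffman merges, smallest pair first:
b(33) + a(60) → 93
93 + d(126) → 219
c(182) + e(196) → 378
219 + 378 → 597
The subtree containing e is merged 2 times, so code length = 2.

2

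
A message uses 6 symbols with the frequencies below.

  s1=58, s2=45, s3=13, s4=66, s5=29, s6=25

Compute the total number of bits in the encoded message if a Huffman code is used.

577

Build the Huffman tree bottom-up:
merge s3(13) and s6(25): 38
merge s5(29) and 38: 67
merge s2(45) and s1(58): 103
merge s4(66) and 67: 133
merge 103 and 133: 236
Each symbol's bit-cost is frequency × depth; summing gives 577 bits (equivalently 38 + 67 + 103 + 133 + 236).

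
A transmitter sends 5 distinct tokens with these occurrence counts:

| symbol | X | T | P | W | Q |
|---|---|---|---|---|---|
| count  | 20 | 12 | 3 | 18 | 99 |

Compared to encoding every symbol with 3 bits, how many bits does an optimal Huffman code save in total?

Fixed-length: 3 bits × 152 symbols = 456 bits.
Huffman merges:
P(3) + T(12) → 15
15 + W(18) → 33
X(20) + 33 → 53
53 + Q(99) → 152
Huffman total = 15 + 33 + 53 + 152 = 253 bits.
Saving = 456 − 253 = 203 bits.

203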